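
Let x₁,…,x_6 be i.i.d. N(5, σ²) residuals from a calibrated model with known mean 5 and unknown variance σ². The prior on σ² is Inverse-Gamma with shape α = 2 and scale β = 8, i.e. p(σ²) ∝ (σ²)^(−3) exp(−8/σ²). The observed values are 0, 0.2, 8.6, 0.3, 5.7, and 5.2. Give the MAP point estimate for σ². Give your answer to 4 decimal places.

σ̂²_MAP = 8.3017

Sum of squared deviations about the known mean: SS = (0−5)² + (0.2−5)² + (8.6−5)² + (0.3−5)² + (5.7−5)² + (5.2−5)² = 83.62.
The Normal likelihood contributes (σ²)^(−n/2) exp(−SS/(2σ²)), so the posterior is Inverse-Gamma(α + n/2, β + SS/2) = Inverse-Gamma(5, 49.81).
The mode of Inverse-Gamma(a, b) is b/(a+1) = 49.81/6 ≈ 8.3017.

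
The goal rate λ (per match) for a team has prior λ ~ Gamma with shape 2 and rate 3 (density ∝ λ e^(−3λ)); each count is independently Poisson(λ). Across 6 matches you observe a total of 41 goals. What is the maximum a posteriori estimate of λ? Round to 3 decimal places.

Σxᵢ = 41, n = 6.
Posterior ∝ λe^(−3λ) · λ^41e^(−6λ) = λ^42e^(−9λ), i.e. Gamma(shape=43, rate=9).
The mode of a Gamma(a, b) with a ≥ 1 (shape–rate) is (a−1)/b = 42/9 ≈ 4.667.

λ̂_MAP = 4.667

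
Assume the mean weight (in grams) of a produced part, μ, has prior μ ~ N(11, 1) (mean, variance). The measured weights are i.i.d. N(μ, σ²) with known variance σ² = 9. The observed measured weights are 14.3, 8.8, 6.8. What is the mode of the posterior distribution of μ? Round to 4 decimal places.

μ̂_MAP = 10.7417

n = 3; x̄ = (14.3 + 8.8 + 6.8)/3 = 29.9/3 = 299/30 ≈ 9.9667.
For a Normal prior and Normal likelihood with known variance, the posterior is Normal; its mode equals its mean, the precision-weighted average.
Prior precision 1/σ₀² = 1/1 = 1; data precision n/σ² = 3/9 = 1/3.
μ̂ = (1·11 + (1/3)·(299/30)) / (1 + 1/3) = (1289/90)/(4/3) = 1289/120 ≈ 10.7417.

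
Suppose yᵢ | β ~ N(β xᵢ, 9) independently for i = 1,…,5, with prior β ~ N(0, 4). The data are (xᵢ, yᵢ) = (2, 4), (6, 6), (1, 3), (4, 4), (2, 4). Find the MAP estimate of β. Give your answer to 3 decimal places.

log p(β | y) = −Σ(yᵢ − βxᵢ)²/(2·9) − β²/(2·4) + const.
Setting the derivative to zero: Σxᵢ(yᵢ − βxᵢ)/9 − β/4 = 0, so β = Σxᵢyᵢ / (Σxᵢ² + σ²/τ²).
Σxᵢyᵢ = 2·4 + 6·6 + 1·3 + 4·4 + 2·4 = 71; Σxᵢ² = 61; σ²/τ² = 2.25.
β̂_MAP = 71 / (61 + 2.25) = 71/63.25 ≈ 1.123.

β̂_MAP = 1.123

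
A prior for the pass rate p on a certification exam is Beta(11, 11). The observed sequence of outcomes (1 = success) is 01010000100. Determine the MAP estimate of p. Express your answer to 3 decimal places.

p̂_MAP = 0.419

Prior: Beta(11, 11).
Data: 3 successes in 11 trials (from the sequence). The binomial likelihood contributes p^3(1−p)^8, so the posterior is Beta(11+3, 11+8) = Beta(14, 19).
For Beta(a, b) with a, b > 1 the mode is (a−1)/(a+b−2) = 13/31 ≈ 0.419.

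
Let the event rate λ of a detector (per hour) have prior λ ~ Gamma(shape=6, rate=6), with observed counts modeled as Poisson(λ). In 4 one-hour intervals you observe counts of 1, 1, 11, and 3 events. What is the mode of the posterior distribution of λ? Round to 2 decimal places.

Σxᵢ = 1+1+11+3 = 16, with n = 4.
Posterior ∝ λ^5e^(−6λ) · λ^16e^(−4λ) = λ^21e^(−10λ), i.e. Gamma(shape=22, rate=10).
The mode of a Gamma(a, b) with a ≥ 1 (shape–rate) is (a−1)/b = 21/10 ≈ 2.10.

λ̂_MAP = 2.10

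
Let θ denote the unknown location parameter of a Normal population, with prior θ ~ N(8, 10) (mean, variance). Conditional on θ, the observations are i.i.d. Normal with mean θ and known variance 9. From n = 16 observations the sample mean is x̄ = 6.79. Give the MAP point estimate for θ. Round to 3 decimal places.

n = 16, x̄ = 6.79.
For a Normal prior and Normal likelihood with known variance, the posterior is Normal; its mode equals its mean, the precision-weighted average.
Prior precision 1/σ₀² = 1/10 = 0.1; data precision n/σ² = 16/9.
θ̂ = (0.1·8 + (16/9)·6.79) / (0.1 + 16/9) = (2896/225)/(169/90) = 5792/845 ≈ 6.854.

θ̂_MAP = 6.854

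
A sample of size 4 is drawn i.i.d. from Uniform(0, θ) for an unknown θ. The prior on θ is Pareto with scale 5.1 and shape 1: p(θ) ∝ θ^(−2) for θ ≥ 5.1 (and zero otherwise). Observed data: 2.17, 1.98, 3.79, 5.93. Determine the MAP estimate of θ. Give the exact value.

The Uniform(0, θ) likelihood is θ^(−n) for θ ≥ max(xᵢ), zero otherwise. Here max(xᵢ) = 5.93.
Posterior ∝ θ^(−2) · θ^(−4) = θ^(−6) on θ ≥ max(5.1, 5.93) = 5.93.
This density is strictly decreasing in θ, so the posterior mode lies at the lower boundary of the support.

θ̂_MAP = 5.93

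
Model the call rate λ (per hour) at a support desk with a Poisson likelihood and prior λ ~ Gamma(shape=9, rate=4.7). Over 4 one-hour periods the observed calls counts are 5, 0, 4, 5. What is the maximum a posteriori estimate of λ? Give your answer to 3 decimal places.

Σxᵢ = 5+0+4+5 = 14, with n = 4.
Posterior ∝ λ^8e^(−4.7λ) · λ^14e^(−4λ) = λ^22e^(−8.7λ), i.e. Gamma(shape=23, rate=8.7).
The mode of a Gamma(a, b) with a ≥ 1 (shape–rate) is (a−1)/b = 22/8.7 ≈ 2.529.

λ̂_MAP = 2.529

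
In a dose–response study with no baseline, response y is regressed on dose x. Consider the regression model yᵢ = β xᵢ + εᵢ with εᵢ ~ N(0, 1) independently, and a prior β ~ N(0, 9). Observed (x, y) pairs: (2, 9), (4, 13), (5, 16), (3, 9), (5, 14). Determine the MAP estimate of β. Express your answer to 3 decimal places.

log p(β | y) = −Σ(yᵢ − βxᵢ)²/(2·1) − β²/(2·9) + const.
Setting the derivative to zero: Σxᵢ(yᵢ − βxᵢ)/1 − β/9 = 0, so β = Σxᵢyᵢ / (Σxᵢ² + σ²/τ²).
Σxᵢyᵢ = 2·9 + 4·13 + 5·16 + 3·9 + 5·14 = 247; Σxᵢ² = 79; σ²/τ² = 1/9.
β̂_MAP = 247 / (79 + 1/9) = 247/(712/9) = 2223/712 ≈ 3.122.

β̂_MAP = 3.122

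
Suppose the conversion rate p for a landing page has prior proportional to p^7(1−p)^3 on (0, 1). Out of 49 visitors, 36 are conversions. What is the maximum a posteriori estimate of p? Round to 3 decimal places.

The prior density ∝ p^7(1−p)^3 is the kernel of Beta(8, 4).
Data: 36 successes in 49 trials. The binomial likelihood contributes p^36(1−p)^13, so the posterior is Beta(8+36, 4+13) = Beta(44, 17).
For Beta(a, b) with a, b > 1 the mode is (a−1)/(a+b−2) = 43/59 ≈ 0.729.

p̂_MAP = 0.729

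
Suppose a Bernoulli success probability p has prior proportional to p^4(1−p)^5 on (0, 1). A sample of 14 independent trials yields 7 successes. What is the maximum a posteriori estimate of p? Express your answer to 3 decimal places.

The prior density ∝ p^4(1−p)^5 is the kernel of Beta(5, 6).
Data: 7 successes in 14 trials. The binomial likelihood contributes p^7(1−p)^7, so the posterior is Beta(5+7, 6+7) = Beta(12, 13).
For Beta(a, b) with a, b > 1 the mode is (a−1)/(a+b−2) = 11/23 ≈ 0.478.

p̂_MAP = 0.478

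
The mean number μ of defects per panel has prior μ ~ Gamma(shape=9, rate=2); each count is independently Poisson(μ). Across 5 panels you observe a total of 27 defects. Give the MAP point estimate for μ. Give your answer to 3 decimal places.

μ̂_MAP = 5.000

Σxᵢ = 27, n = 5.
Posterior ∝ μ^8e^(−2μ) · μ^27e^(−5μ) = μ^35e^(−7μ), i.e. Gamma(shape=36, rate=7).
The mode of a Gamma(a, b) with a ≥ 1 (shape–rate) is (a−1)/b = 35/7 ≈ 5.000.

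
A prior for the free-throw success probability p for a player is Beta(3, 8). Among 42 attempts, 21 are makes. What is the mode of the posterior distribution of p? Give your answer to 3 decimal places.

p̂_MAP = 0.451

Prior: Beta(3, 8).
Data: 21 successes in 42 trials. The binomial likelihood contributes p^21(1−p)^21, so the posterior is Beta(3+21, 8+21) = Beta(24, 29).
For Beta(a, b) with a, b > 1 the mode is (a−1)/(a+b−2) = 23/51 ≈ 0.451.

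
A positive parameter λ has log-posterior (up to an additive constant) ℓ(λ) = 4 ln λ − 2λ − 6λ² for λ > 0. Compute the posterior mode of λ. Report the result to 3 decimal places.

ℓ'(λ) = 4/λ − 2 − 12λ. Setting this to zero and multiplying by λ: 12λ² + 2λ − 4 = 0.
λ = (−2 + √(2² + 4·12·4)) / (2·12) = (−2 + √196) / 24 = (−2 + 14)/24 = 1/2.
ℓ''(λ) = −4/λ² − 12 < 0, confirming a maximum.

λ̂_MAP = 0.500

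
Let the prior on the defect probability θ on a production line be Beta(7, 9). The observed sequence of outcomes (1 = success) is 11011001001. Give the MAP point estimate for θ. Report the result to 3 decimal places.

Prior: Beta(7, 9).
Data: 6 successes in 11 trials (from the sequence). The binomial likelihood contributes θ^6(1−θ)^5, so the posterior is Beta(7+6, 9+5) = Beta(13, 14).
For Beta(a, b) with a, b > 1 the mode is (a−1)/(a+b−2) = 12/25 ≈ 0.480.

θ̂_MAP = 0.480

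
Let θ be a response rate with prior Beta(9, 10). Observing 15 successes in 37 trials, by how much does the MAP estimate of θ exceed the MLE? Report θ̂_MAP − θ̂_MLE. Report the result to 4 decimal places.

MAP − MLE = 0.0205

Posterior is Beta(24, 32); MAP = (24−1)/(56−2) = 23/54 ≈ 0.42593.
MLE ignores the prior: θ̂_MLE = k/n = 15/37 ≈ 0.40541.
Difference = 23/54 − 15/37 = 41/1998 ≈ 0.0205.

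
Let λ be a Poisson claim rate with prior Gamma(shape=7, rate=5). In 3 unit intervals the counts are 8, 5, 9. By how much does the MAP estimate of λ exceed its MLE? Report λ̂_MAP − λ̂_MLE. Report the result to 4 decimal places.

MAP − MLE = -3.8333

Σxᵢ = 22. Posterior is Gamma(29, 8); MAP = (29−1)/8 = 28/8 ≈ 3.50000.
MLE = x̄ = 22/3 ≈ 7.33333.
Difference = 28/8 − 22/3 = -23/6 ≈ -3.8333.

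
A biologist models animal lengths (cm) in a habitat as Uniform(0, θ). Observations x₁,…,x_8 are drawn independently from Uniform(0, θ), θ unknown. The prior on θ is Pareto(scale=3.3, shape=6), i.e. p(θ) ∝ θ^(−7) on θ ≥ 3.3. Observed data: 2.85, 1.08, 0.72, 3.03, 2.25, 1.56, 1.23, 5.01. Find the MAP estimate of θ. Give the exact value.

The Uniform(0, θ) likelihood is θ^(−n) for θ ≥ max(xᵢ), zero otherwise. Here max(xᵢ) = 5.01.
Posterior ∝ θ^(−7) · θ^(−8) = θ^(−15) on θ ≥ max(3.3, 5.01) = 5.01.
This density is strictly decreasing in θ, so the posterior mode lies at the lower boundary of the support.

θ̂_MAP = 5.01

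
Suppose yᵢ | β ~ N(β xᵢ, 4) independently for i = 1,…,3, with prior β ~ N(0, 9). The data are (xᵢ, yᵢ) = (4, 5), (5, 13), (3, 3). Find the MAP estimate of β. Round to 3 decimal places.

β̂_MAP = 1.863

log p(β | y) = −Σ(yᵢ − βxᵢ)²/(2·4) − β²/(2·9) + const.
Setting the derivative to zero: Σxᵢ(yᵢ − βxᵢ)/4 − β/9 = 0, so β = Σxᵢyᵢ / (Σxᵢ² + σ²/τ²).
Σxᵢyᵢ = 4·5 + 5·13 + 3·3 = 94; Σxᵢ² = 50; σ²/τ² = 4/9.
β̂_MAP = 94 / (50 + 4/9) = 94/(454/9) = 423/227 ≈ 1.863.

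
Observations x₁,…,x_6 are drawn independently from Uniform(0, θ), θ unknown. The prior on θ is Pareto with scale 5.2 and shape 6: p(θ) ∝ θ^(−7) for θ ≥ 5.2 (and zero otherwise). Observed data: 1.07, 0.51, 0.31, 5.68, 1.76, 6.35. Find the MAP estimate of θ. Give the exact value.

θ̂_MAP = 6.35

The Uniform(0, θ) likelihood is θ^(−n) for θ ≥ max(xᵢ), zero otherwise. Here max(xᵢ) = 6.35.
Posterior ∝ θ^(−7) · θ^(−6) = θ^(−13) on θ ≥ max(5.2, 6.35) = 6.35.
This density is strictly decreasing in θ, so the posterior mode lies at the lower boundary of the support.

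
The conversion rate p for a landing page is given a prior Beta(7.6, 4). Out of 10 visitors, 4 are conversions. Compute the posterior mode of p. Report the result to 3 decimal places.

p̂_MAP = 0.541

Prior: Beta(7.6, 4).
Data: 4 successes in 10 trials. The binomial likelihood contributes p^4(1−p)^6, so the posterior is Beta(7.6+4, 4+6) = Beta(11.6, 10).
For Beta(a, b) with a, b > 1 the mode is (a−1)/(a+b−2) = 10.6/19.6 ≈ 0.541.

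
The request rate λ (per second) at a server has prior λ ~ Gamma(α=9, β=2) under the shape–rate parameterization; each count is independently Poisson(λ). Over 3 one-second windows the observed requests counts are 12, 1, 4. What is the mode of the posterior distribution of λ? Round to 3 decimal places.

Σxᵢ = 12+1+4 = 17, with n = 3.
Posterior ∝ λ^8e^(−2λ) · λ^17e^(−3λ) = λ^25e^(−5λ), i.e. Gamma(shape=26, rate=5).
The mode of a Gamma(a, b) with a ≥ 1 (shape–rate) is (a−1)/b = 25/5 ≈ 5.000.

λ̂_MAP = 5.000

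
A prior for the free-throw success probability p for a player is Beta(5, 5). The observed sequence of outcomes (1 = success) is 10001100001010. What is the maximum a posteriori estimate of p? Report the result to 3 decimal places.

Prior: Beta(5, 5).
Data: 5 successes in 14 trials (from the sequence). The binomial likelihood contributes p^5(1−p)^9, so the posterior is Beta(5+5, 5+9) = Beta(10, 14).
For Beta(a, b) with a, b > 1 the mode is (a−1)/(a+b−2) = 9/22 ≈ 0.409.

p̂_MAP = 0.409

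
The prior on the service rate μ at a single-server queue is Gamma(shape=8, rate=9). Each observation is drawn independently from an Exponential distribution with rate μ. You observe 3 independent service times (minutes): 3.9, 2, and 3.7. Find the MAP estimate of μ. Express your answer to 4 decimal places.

μ̂_MAP = 0.5376

The Exponential(rate=μ) likelihood is ∝ μ^n e^(−μΣtᵢ). Here n = 3 and Σtᵢ = 3.9 + 2 + 3.7 = 9.6.
Posterior ∝ μ^7e^(−9μ) · μ^3e^(−9.6μ) = μ^10e^(−18.6μ), i.e. Gamma(11, 18.6).
Mode = (a−1)/b = 10/18.6 ≈ 0.5376.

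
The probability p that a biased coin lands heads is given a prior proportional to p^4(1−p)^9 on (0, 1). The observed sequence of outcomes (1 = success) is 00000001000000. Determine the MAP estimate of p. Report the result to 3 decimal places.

p̂_MAP = 0.185

The prior density ∝ p^4(1−p)^9 is the kernel of Beta(5, 10).
Data: 1 success in 14 trials (from the sequence). The binomial likelihood contributes p(1−p)^13, so the posterior is Beta(5+1, 10+13) = Beta(6, 23).
For Beta(a, b) with a, b > 1 the mode is (a−1)/(a+b−2) = 5/27 ≈ 0.185.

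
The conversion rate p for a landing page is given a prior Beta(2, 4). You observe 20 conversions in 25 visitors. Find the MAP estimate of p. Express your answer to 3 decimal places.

Prior: Beta(2, 4).
Data: 20 successes in 25 trials. The binomial likelihood contributes p^20(1−p)^5, so the posterior is Beta(2+20, 4+5) = Beta(22, 9).
For Beta(a, b) with a, b > 1 the mode is (a−1)/(a+b−2) = 21/29 ≈ 0.724.

p̂_MAP = 0.724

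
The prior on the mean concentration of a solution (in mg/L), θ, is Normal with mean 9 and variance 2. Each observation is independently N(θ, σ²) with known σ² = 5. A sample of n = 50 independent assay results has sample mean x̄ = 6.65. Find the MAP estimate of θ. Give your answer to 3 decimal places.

θ̂_MAP = 6.762

n = 50, x̄ = 6.65.
For a Normal prior and Normal likelihood with known variance, the posterior is Normal; its mode equals its mean, the precision-weighted average.
Prior precision 1/σ₀² = 1/2 = 0.5; data precision n/σ² = 50/5 = 10.
θ̂ = (0.5·9 + 10·6.65) / (0.5 + 10) = 71/10.5 = 142/21 ≈ 6.762.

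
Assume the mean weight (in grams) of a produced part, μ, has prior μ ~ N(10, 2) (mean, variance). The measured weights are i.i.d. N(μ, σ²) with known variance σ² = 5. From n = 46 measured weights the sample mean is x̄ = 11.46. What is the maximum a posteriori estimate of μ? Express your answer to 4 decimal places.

n = 46, x̄ = 11.46.
For a Normal prior and Normal likelihood with known variance, the posterior is Normal; its mode equals its mean, the precision-weighted average.
Prior precision 1/σ₀² = 1/2 = 0.5; data precision n/σ² = 46/5 = 9.2.
μ̂ = (0.5·10 + 9.2·11.46) / (0.5 + 9.2) = 110.432/9.7 = 27608/2425 ≈ 11.3847.

μ̂_MAP = 11.3847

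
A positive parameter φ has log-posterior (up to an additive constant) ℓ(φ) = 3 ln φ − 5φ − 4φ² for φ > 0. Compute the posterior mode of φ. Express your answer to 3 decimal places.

φ̂_MAP = 0.375

ℓ'(φ) = 3/φ − 5 − 8φ. Setting this to zero and multiplying by φ: 8φ² + 5φ − 3 = 0.
φ = (−5 + √(5² + 4·8·3)) / (2·8) = (−5 + √121) / 16 = (−5 + 11)/16 = 3/8.
ℓ''(φ) = −3/φ² − 8 < 0, confirming a maximum.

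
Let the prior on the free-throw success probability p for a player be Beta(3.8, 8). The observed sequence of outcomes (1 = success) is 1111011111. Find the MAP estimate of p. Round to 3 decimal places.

p̂_MAP = 0.596

Prior: Beta(3.8, 8).
Data: 9 successes in 10 trials (from the sequence). The binomial likelihood contributes p^9(1−p)^1, so the posterior is Beta(3.8+9, 8+1) = Beta(12.8, 9).
For Beta(a, b) with a, b > 1 the mode is (a−1)/(a+b−2) = 11.8/19.8 ≈ 0.596.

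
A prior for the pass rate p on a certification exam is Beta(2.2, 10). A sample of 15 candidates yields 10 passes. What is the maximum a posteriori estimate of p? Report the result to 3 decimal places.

Prior: Beta(2.2, 10).
Data: 10 successes in 15 trials. The binomial likelihood contributes p^10(1−p)^5, so the posterior is Beta(2.2+10, 10+5) = Beta(12.2, 15).
For Beta(a, b) with a, b > 1 the mode is (a−1)/(a+b−2) = 11.2/25.2 ≈ 0.444.

p̂_MAP = 0.444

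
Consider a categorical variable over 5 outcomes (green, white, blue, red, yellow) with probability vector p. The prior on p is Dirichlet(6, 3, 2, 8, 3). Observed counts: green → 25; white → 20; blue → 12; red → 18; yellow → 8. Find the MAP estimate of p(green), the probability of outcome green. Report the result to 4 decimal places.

MAP estimate of p(green) = 0.3000

The posterior is Dirichlet(αᵢ + nᵢ) = Dirichlet(31, 23, 14, 26, 11).
For a Dirichlet(a₁,…,a_K) with all aᵢ > 1, the mode has j-th component (aⱼ − 1)/(Σaᵢ − K).
Here Σaᵢ = 105 and K = 5, so p(green) = (31 − 1)/(105 − 5) = 30/100 ≈ 0.3000.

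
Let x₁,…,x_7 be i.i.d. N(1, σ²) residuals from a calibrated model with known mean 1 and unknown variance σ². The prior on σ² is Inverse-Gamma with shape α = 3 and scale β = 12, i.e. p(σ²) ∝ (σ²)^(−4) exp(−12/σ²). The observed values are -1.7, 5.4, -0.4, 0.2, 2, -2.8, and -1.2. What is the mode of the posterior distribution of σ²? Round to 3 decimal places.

σ̂²_MAP = 4.902

Sum of squared deviations about the known mean: SS = (-1.7−1)² + (5.4−1)² + (-0.4−1)² + (0.2−1)² + (2−1)² + (-2.8−1)² + (-1.2−1)² = 49.53.
The Normal likelihood contributes (σ²)^(−n/2) exp(−SS/(2σ²)), so the posterior is Inverse-Gamma(α + n/2, β + SS/2) = Inverse-Gamma(6.5, 36.765).
The mode of Inverse-Gamma(a, b) is b/(a+1) = 36.765/7.5 ≈ 4.902.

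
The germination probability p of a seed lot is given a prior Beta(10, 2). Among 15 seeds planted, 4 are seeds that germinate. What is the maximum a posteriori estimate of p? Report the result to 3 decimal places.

Prior: Beta(10, 2).
Data: 4 successes in 15 trials. The binomial likelihood contributes p^4(1−p)^11, so the posterior is Beta(10+4, 2+11) = Beta(14, 13).
For Beta(a, b) with a, b > 1 the mode is (a−1)/(a+b−2) = 13/25 ≈ 0.520.

p̂_MAP = 0.520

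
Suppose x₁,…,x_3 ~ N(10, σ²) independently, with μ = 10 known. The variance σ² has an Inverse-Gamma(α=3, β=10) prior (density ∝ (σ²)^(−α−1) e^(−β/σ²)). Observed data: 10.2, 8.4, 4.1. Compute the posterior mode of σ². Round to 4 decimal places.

σ̂²_MAP = 5.2191

Sum of squared deviations about the known mean: SS = (10.2−10)² + (8.4−10)² + (4.1−10)² = 37.41.
The Normal likelihood contributes (σ²)^(−n/2) exp(−SS/(2σ²)), so the posterior is Inverse-Gamma(α + n/2, β + SS/2) = Inverse-Gamma(4.5, 28.705).
The mode of Inverse-Gamma(a, b) is b/(a+1) = 28.705/5.5 ≈ 5.2191.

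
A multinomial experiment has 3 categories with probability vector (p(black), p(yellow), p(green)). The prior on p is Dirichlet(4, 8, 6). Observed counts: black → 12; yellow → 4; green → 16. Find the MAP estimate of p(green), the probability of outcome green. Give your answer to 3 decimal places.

The posterior is Dirichlet(αᵢ + nᵢ) = Dirichlet(16, 12, 22).
For a Dirichlet(a₁,…,a_K) with all aᵢ > 1, the mode has j-th component (aⱼ − 1)/(Σaᵢ − K).
Here Σaᵢ = 50 and K = 3, so p(green) = (22 − 1)/(50 − 3) = 21/47 ≈ 0.447.

MAP estimate of p(green) = 0.447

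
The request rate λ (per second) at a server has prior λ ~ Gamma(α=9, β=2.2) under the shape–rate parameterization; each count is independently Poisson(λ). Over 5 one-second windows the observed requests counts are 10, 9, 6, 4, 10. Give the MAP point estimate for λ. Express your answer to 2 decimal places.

Σxᵢ = 10+9+6+4+10 = 39, with n = 5.
Posterior ∝ λ^8e^(−2.2λ) · λ^39e^(−5λ) = λ^47e^(−7.2λ), i.e. Gamma(shape=48, rate=7.2).
The mode of a Gamma(a, b) with a ≥ 1 (shape–rate) is (a−1)/b = 47/7.2 ≈ 6.53.

λ̂_MAP = 6.53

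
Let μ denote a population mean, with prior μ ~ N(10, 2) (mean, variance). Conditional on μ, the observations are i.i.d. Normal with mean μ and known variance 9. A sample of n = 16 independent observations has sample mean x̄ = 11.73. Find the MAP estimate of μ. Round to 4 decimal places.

n = 16, x̄ = 11.73.
For a Normal prior and Normal likelihood with known variance, the posterior is Normal; its mode equals its mean, the precision-weighted average.
Prior precision 1/σ₀² = 1/2 = 0.5; data precision n/σ² = 16/9.
μ̂ = (0.5·10 + (16/9)·11.73) / (0.5 + 16/9) = (1939/75)/(41/18) = 11634/1025 ≈ 11.3502.

μ̂_MAP = 11.3502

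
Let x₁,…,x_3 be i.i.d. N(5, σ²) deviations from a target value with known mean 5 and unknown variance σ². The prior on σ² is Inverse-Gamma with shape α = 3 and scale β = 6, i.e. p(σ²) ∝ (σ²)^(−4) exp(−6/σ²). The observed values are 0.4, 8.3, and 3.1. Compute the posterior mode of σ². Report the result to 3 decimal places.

Sum of squared deviations about the known mean: SS = (0.4−5)² + (8.3−5)² + (3.1−5)² = 35.66.
The Normal likelihood contributes (σ²)^(−n/2) exp(−SS/(2σ²)), so the posterior is Inverse-Gamma(α + n/2, β + SS/2) = Inverse-Gamma(4.5, 23.83).
The mode of Inverse-Gamma(a, b) is b/(a+1) = 23.83/5.5 ≈ 4.333.

σ̂²_MAP = 4.333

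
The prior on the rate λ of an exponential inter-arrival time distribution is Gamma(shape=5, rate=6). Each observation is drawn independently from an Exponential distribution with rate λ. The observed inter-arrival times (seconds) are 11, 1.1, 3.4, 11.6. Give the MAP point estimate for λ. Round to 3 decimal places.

The Exponential(rate=λ) likelihood is ∝ λ^n e^(−λΣtᵢ). Here n = 4 and Σtᵢ = 11 + 1.1 + 3.4 + 11.6 = 27.1.
Posterior ∝ λ^4e^(−6λ) · λ^4e^(−27.1λ) = λ^8e^(−33.1λ), i.e. Gamma(9, 33.1).
Mode = (a−1)/b = 8/33.1 ≈ 0.242.

λ̂_MAP = 0.242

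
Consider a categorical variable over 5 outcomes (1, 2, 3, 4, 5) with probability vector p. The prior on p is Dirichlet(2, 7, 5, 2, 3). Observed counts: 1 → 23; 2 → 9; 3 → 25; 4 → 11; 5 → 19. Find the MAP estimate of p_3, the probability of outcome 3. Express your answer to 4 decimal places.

The posterior is Dirichlet(αᵢ + nᵢ) = Dirichlet(25, 16, 30, 13, 22).
For a Dirichlet(a₁,…,a_K) with all aᵢ > 1, the mode has j-th component (aⱼ − 1)/(Σaᵢ − K).
Here Σaᵢ = 106 and K = 5, so p_3 = (30 − 1)/(106 − 5) = 29/101 ≈ 0.2871.

MAP estimate: 0.2871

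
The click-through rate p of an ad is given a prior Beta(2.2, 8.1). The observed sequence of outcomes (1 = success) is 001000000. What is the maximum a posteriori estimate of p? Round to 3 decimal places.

p̂_MAP = 0.127

Prior: Beta(2.2, 8.1).
Data: 1 success in 9 trials (from the sequence). The binomial likelihood contributes p(1−p)^8, so the posterior is Beta(2.2+1, 8.1+8) = Beta(3.2, 16.1).
For Beta(a, b) with a, b > 1 the mode is (a−1)/(a+b−2) = 2.2/17.3 ≈ 0.127.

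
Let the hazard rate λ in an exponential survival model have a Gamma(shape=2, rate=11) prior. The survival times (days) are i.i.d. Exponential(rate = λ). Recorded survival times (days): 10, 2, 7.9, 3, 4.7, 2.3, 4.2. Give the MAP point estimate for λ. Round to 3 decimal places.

The Exponential(rate=λ) likelihood is ∝ λ^n e^(−λΣtᵢ). Here n = 7 and Σtᵢ = 10 + 2 + 7.9 + 3 + 4.7 + 2.3 + 4.2 = 34.1.
Posterior ∝ λe^(−11λ) · λ^7e^(−34.1λ) = λ^8e^(−45.1λ), i.e. Gamma(9, 45.1).
Mode = (a−1)/b = 8/45.1 ≈ 0.177.

λ̂_MAP = 0.177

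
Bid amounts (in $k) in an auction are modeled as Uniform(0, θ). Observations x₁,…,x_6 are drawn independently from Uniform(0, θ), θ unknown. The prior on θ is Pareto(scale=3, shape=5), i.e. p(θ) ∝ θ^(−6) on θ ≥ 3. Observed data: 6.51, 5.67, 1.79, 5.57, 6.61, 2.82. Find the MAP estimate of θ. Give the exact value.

θ̂_MAP = 6.61

The Uniform(0, θ) likelihood is θ^(−n) for θ ≥ max(xᵢ), zero otherwise. Here max(xᵢ) = 6.61.
Posterior ∝ θ^(−6) · θ^(−6) = θ^(−12) on θ ≥ max(3, 6.61) = 6.61.
This density is strictly decreasing in θ, so the posterior mode lies at the lower boundary of the support.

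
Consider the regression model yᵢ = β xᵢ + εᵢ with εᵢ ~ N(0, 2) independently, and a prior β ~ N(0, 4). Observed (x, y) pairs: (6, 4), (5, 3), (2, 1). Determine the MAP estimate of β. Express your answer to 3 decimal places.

β̂_MAP = 0.626

log p(β | y) = −Σ(yᵢ − βxᵢ)²/(2·2) − β²/(2·4) + const.
Setting the derivative to zero: Σxᵢ(yᵢ − βxᵢ)/2 − β/4 = 0, so β = Σxᵢyᵢ / (Σxᵢ² + σ²/τ²).
Σxᵢyᵢ = 6·4 + 5·3 + 2·1 = 41; Σxᵢ² = 65; σ²/τ² = 0.5.
β̂_MAP = 41 / (65 + 0.5) = 41/65.5 ≈ 0.626.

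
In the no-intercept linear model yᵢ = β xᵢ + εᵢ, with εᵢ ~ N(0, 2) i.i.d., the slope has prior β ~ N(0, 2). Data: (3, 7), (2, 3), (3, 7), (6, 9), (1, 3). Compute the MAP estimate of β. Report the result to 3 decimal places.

β̂_MAP = 1.750

log p(β | y) = −Σ(yᵢ − βxᵢ)²/(2·2) − β²/(2·2) + const.
Setting the derivative to zero: Σxᵢ(yᵢ − βxᵢ)/2 − β/2 = 0, so β = Σxᵢyᵢ / (Σxᵢ² + σ²/τ²).
Σxᵢyᵢ = 3·7 + 2·3 + 3·7 + 6·9 + 1·3 = 105; Σxᵢ² = 59; σ²/τ² = 1.
β̂_MAP = 105 / (59 + 1) = 105/60 ≈ 1.750.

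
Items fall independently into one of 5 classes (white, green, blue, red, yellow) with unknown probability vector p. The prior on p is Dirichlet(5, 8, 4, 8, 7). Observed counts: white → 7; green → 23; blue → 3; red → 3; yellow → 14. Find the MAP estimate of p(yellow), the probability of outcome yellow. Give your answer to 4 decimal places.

MAP estimate of p(yellow) = 0.2597

The posterior is Dirichlet(αᵢ + nᵢ) = Dirichlet(12, 31, 7, 11, 21).
For a Dirichlet(a₁,…,a_K) with all aᵢ > 1, the mode has j-th component (aⱼ − 1)/(Σaᵢ − K).
Here Σaᵢ = 82 and K = 5, so p(yellow) = (21 − 1)/(82 − 5) = 20/77 ≈ 0.2597.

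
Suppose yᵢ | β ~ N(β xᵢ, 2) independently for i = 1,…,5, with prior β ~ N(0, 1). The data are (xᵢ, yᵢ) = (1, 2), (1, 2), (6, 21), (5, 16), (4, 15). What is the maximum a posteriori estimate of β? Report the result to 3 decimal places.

β̂_MAP = 3.333

log p(β | y) = −Σ(yᵢ − βxᵢ)²/(2·2) − β²/(2·1) + const.
Setting the derivative to zero: Σxᵢ(yᵢ − βxᵢ)/2 − β/1 = 0, so β = Σxᵢyᵢ / (Σxᵢ² + σ²/τ²).
Σxᵢyᵢ = 1·2 + 1·2 + 6·21 + 5·16 + 4·15 = 270; Σxᵢ² = 79; σ²/τ² = 2.
β̂_MAP = 270 / (79 + 2) = 270/81 ≈ 3.333.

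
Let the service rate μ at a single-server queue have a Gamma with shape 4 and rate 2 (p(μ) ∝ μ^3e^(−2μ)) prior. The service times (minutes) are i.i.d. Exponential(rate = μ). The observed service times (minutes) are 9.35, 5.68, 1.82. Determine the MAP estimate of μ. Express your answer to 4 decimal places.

The Exponential(rate=μ) likelihood is ∝ μ^n e^(−μΣtᵢ). Here n = 3 and Σtᵢ = 9.35 + 5.68 + 1.82 = 16.85.
Posterior ∝ μ^3e^(−2μ) · μ^3e^(−16.85μ) = μ^6e^(−18.85μ), i.e. Gamma(7, 18.85).
Mode = (a−1)/b = 6/18.85 ≈ 0.3183.

μ̂_MAP = 0.3183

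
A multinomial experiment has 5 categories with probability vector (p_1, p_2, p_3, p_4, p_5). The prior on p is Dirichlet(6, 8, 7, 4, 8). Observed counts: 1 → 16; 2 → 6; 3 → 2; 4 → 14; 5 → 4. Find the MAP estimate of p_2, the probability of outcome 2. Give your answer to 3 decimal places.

MAP estimate: 0.186

The posterior is Dirichlet(αᵢ + nᵢ) = Dirichlet(22, 14, 9, 18, 12).
For a Dirichlet(a₁,…,a_K) with all aᵢ > 1, the mode has j-th component (aⱼ − 1)/(Σaᵢ − K).
Here Σaᵢ = 75 and K = 5, so p_2 = (14 − 1)/(75 − 5) = 13/70 ≈ 0.186.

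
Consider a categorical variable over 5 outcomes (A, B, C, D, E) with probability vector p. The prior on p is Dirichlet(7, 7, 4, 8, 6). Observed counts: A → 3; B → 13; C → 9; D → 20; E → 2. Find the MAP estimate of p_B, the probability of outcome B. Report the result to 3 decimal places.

The posterior is Dirichlet(αᵢ + nᵢ) = Dirichlet(10, 20, 13, 28, 8).
For a Dirichlet(a₁,…,a_K) with all aᵢ > 1, the mode has j-th component (aⱼ − 1)/(Σaᵢ − K).
Here Σaᵢ = 79 and K = 5, so p_B = (20 − 1)/(79 − 5) = 19/74 ≈ 0.257.

MAP estimate of p_B = 0.257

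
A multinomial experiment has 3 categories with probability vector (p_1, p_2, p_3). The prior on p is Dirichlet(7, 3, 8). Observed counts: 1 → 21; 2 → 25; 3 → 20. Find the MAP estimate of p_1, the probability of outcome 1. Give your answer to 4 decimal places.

MAP estimate: 0.3333

The posterior is Dirichlet(αᵢ + nᵢ) = Dirichlet(28, 28, 28).
For a Dirichlet(a₁,…,a_K) with all aᵢ > 1, the mode has j-th component (aⱼ − 1)/(Σaᵢ − K).
Here Σaᵢ = 84 and K = 3, so p_1 = (28 − 1)/(84 − 3) = 27/81 ≈ 0.3333.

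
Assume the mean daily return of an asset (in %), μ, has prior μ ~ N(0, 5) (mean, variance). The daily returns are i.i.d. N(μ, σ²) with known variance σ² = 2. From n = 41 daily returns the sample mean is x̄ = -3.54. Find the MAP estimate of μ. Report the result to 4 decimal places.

n = 41, x̄ = -3.54.
For a Normal prior and Normal likelihood with known variance, the posterior is Normal; its mode equals its mean, the precision-weighted average.
Prior precision 1/σ₀² = 1/5 = 0.2; data precision n/σ² = 41/2 = 20.5.
μ̂ = (0.2·0 + 20.5·(-3.54)) / (0.2 + 20.5) = (-72.57)/20.7 = -2419/690 ≈ -3.5058.

μ̂_MAP = -3.5058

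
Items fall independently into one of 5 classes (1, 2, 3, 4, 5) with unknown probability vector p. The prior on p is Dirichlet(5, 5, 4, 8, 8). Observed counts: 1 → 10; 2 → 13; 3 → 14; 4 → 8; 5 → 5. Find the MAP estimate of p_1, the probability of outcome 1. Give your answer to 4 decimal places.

MAP estimate: 0.1867

The posterior is Dirichlet(αᵢ + nᵢ) = Dirichlet(15, 18, 18, 16, 13).
For a Dirichlet(a₁,…,a_K) with all aᵢ > 1, the mode has j-th component (aⱼ − 1)/(Σaᵢ − K).
Here Σaᵢ = 80 and K = 5, so p_1 = (15 − 1)/(80 − 5) = 14/75 ≈ 0.1867.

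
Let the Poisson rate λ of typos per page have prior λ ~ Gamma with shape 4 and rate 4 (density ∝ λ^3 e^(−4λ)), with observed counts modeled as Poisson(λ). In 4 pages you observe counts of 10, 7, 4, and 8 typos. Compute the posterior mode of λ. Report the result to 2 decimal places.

Σxᵢ = 10+7+4+8 = 29, with n = 4.
Posterior ∝ λ^3e^(−4λ) · λ^29e^(−4λ) = λ^32e^(−8λ), i.e. Gamma(shape=33, rate=8).
The mode of a Gamma(a, b) with a ≥ 1 (shape–rate) is (a−1)/b = 32/8 ≈ 4.00.

λ̂_MAP = 4.00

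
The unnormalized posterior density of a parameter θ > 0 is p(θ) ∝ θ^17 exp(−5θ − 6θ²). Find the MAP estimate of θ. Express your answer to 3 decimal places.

θ̂_MAP = 1.000

ℓ'(θ) = 17/θ − 5 − 12θ. Setting this to zero and multiplying by θ: 12θ² + 5θ − 17 = 0.
θ = (−5 + √(5² + 4·12·17)) / (2·12) = (−5 + √841) / 24 = (−5 + 29)/24 = 1.
ℓ''(θ) = −17/θ² − 12 < 0, confirming a maximum.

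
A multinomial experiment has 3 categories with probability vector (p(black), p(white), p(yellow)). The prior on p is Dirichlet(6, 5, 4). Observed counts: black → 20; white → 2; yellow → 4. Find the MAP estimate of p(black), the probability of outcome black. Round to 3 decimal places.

The posterior is Dirichlet(αᵢ + nᵢ) = Dirichlet(26, 7, 8).
For a Dirichlet(a₁,…,a_K) with all aᵢ > 1, the mode has j-th component (aⱼ − 1)/(Σaᵢ − K).
Here Σaᵢ = 41 and K = 3, so p(black) = (26 − 1)/(41 − 3) = 25/38 ≈ 0.658.

MAP estimate of p(black) = 0.658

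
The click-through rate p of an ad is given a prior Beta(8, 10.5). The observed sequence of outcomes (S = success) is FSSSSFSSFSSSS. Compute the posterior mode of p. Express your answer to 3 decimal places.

p̂_MAP = 0.576

Prior: Beta(8, 10.5).
Data: 10 successes in 13 trials (from the sequence). The binomial likelihood contributes p^10(1−p)^3, so the posterior is Beta(8+10, 10.5+3) = Beta(18, 13.5).
For Beta(a, b) with a, b > 1 the mode is (a−1)/(a+b−2) = 17/29.5 ≈ 0.576.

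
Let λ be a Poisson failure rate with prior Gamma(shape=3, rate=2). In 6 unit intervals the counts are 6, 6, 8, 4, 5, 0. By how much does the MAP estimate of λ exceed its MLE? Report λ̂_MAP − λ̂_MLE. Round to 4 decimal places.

Σxᵢ = 29. Posterior is Gamma(32, 8); MAP = (32−1)/8 = 31/8 ≈ 3.87500.
MLE = x̄ = 29/6 ≈ 4.83333.
Difference = 31/8 − 29/6 = -23/24 ≈ -0.9583.

MAP − MLE = -0.9583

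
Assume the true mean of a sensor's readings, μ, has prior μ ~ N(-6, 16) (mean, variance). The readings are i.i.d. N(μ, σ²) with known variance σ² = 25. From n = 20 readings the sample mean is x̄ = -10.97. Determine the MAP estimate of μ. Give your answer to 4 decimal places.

n = 20, x̄ = -10.97.
For a Normal prior and Normal likelihood with known variance, the posterior is Normal; its mode equals its mean, the precision-weighted average.
Prior precision 1/σ₀² = 1/16 = 0.0625; data precision n/σ² = 20/25 = 0.8.
μ̂ = (0.0625·(-6) + 0.8·(-10.97)) / (0.0625 + 0.8) = (-9.151)/0.8625 = -18302/1725 ≈ -10.6099.

μ̂_MAP = -10.6099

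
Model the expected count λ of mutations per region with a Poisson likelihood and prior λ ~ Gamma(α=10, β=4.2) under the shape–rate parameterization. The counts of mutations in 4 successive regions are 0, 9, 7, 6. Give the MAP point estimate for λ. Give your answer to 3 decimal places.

λ̂_MAP = 3.780

Σxᵢ = 0+9+7+6 = 22, with n = 4.
Posterior ∝ λ^9e^(−4.2λ) · λ^22e^(−4λ) = λ^31e^(−8.2λ), i.e. Gamma(shape=32, rate=8.2).
The mode of a Gamma(a, b) with a ≥ 1 (shape–rate) is (a−1)/b = 31/8.2 ≈ 3.780.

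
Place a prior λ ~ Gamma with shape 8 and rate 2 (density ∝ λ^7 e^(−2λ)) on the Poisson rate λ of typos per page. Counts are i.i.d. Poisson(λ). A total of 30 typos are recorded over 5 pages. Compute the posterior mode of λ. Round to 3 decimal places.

λ̂_MAP = 5.286

Σxᵢ = 30, n = 5.
Posterior ∝ λ^7e^(−2λ) · λ^30e^(−5λ) = λ^37e^(−7λ), i.e. Gamma(shape=38, rate=7).
The mode of a Gamma(a, b) with a ≥ 1 (shape–rate) is (a−1)/b = 37/7 ≈ 5.286.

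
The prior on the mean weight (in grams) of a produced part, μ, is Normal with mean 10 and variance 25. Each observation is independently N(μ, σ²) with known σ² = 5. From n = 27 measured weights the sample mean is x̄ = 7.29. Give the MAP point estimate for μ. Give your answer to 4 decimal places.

μ̂_MAP = 7.3099

n = 27, x̄ = 7.29.
For a Normal prior and Normal likelihood with known variance, the posterior is Normal; its mode equals its mean, the precision-weighted average.
Prior precision 1/σ₀² = 1/25 = 0.04; data precision n/σ² = 27/5 = 5.4.
μ̂ = (0.04·10 + 5.4·7.29) / (0.04 + 5.4) = 39.766/5.44 = 19883/2720 ≈ 7.3099.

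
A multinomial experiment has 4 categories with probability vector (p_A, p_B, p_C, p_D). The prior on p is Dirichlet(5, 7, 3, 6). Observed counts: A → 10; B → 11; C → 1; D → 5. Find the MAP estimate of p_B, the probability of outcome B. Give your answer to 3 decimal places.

The posterior is Dirichlet(αᵢ + nᵢ) = Dirichlet(15, 18, 4, 11).
For a Dirichlet(a₁,…,a_K) with all aᵢ > 1, the mode has j-th component (aⱼ − 1)/(Σaᵢ − K).
Here Σaᵢ = 48 and K = 4, so p_B = (18 − 1)/(48 − 4) = 17/44 ≈ 0.386.

MAP estimate of p_B = 0.386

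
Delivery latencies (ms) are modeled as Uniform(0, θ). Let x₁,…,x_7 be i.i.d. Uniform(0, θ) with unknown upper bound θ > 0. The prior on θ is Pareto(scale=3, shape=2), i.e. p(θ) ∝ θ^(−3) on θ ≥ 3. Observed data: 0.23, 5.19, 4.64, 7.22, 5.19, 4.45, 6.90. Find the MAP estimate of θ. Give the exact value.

θ̂_MAP = 7.22

The Uniform(0, θ) likelihood is θ^(−n) for θ ≥ max(xᵢ), zero otherwise. Here max(xᵢ) = 7.22.
Posterior ∝ θ^(−3) · θ^(−7) = θ^(−10) on θ ≥ max(3, 7.22) = 7.22.
This density is strictly decreasing in θ, so the posterior mode lies at the lower boundary of the support.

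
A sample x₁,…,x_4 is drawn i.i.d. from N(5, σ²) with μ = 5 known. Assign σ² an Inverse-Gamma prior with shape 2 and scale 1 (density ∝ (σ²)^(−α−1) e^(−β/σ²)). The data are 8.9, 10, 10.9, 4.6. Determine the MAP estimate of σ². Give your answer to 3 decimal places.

Sum of squared deviations about the known mean: SS = (8.9−5)² + (10−5)² + (10.9−5)² + (4.6−5)² = 75.18.
The Normal likelihood contributes (σ²)^(−n/2) exp(−SS/(2σ²)), so the posterior is Inverse-Gamma(α + n/2, β + SS/2) = Inverse-Gamma(4, 38.59).
The mode of Inverse-Gamma(a, b) is b/(a+1) = 38.59/5 ≈ 7.718.

σ̂²_MAP = 7.718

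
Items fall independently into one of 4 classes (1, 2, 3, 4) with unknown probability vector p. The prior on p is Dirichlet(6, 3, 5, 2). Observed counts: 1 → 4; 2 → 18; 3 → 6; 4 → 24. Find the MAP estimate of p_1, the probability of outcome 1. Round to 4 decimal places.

MAP estimate: 0.1406

The posterior is Dirichlet(αᵢ + nᵢ) = Dirichlet(10, 21, 11, 26).
For a Dirichlet(a₁,…,a_K) with all aᵢ > 1, the mode has j-th component (aⱼ − 1)/(Σaᵢ − K).
Here Σaᵢ = 68 and K = 4, so p_1 = (10 − 1)/(68 − 4) = 9/64 ≈ 0.1406.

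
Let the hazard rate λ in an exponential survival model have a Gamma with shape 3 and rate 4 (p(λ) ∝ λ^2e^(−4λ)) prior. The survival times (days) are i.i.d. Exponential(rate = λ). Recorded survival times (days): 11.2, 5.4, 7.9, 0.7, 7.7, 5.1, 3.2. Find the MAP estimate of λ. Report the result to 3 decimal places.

λ̂_MAP = 0.199

The Exponential(rate=λ) likelihood is ∝ λ^n e^(−λΣtᵢ). Here n = 7 and Σtᵢ = 11.2 + 5.4 + 7.9 + 0.7 + 7.7 + 5.1 + 3.2 = 41.2.
Posterior ∝ λ^2e^(−4λ) · λ^7e^(−41.2λ) = λ^9e^(−45.2λ), i.e. Gamma(10, 45.2).
Mode = (a−1)/b = 9/45.2 ≈ 0.199.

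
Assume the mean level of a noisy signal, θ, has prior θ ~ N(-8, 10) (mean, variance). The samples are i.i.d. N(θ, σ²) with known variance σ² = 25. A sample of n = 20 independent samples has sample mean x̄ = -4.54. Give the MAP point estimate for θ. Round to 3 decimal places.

n = 20, x̄ = -4.54.
For a Normal prior and Normal likelihood with known variance, the posterior is Normal; its mode equals its mean, the precision-weighted average.
Prior precision 1/σ₀² = 1/10 = 0.1; data precision n/σ² = 20/25 = 0.8.
θ̂ = (0.1·(-8) + 0.8·(-4.54)) / (0.1 + 0.8) = (-4.432)/0.9 = -1108/225 ≈ -4.924.

θ̂_MAP = -4.924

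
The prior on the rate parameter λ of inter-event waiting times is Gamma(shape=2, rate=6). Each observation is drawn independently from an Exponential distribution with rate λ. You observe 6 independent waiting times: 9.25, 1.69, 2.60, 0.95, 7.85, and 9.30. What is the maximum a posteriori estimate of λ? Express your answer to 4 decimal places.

λ̂_MAP = 0.1860

The Exponential(rate=λ) likelihood is ∝ λ^n e^(−λΣtᵢ). Here n = 6 and Σtᵢ = 9.25 + 1.69 + 2.60 + 0.95 + 7.85 + 9.30 = 31.64.
Posterior ∝ λe^(−6λ) · λ^6e^(−31.64λ) = λ^7e^(−37.64λ), i.e. Gamma(8, 37.64).
Mode = (a−1)/b = 7/37.64 ≈ 0.1860.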